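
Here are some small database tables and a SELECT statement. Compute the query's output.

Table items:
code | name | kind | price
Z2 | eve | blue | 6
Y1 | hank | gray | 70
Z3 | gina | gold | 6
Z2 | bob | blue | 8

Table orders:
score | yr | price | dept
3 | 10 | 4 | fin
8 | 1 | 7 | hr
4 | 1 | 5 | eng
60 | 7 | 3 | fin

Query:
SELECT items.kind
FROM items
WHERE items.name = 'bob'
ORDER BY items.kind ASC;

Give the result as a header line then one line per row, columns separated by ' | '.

== RESULT ==
items.kind
blue

Derivation:
After WHERE (1 rows):
items.code | items.name | items.kind | items.price
Z2 | bob | blue | 8
After SELECT (1 rows):
items.kind
blue
After ORDER BY (1 rows):
items.kind
blue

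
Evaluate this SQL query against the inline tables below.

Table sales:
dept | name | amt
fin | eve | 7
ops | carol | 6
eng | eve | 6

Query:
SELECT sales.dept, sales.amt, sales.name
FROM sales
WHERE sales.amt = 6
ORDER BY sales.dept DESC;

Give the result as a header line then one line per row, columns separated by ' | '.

== RESULT ==
sales.dept | sales.amt | sales.name
ops | 6 | carol
eng | 6 | eve

Derivation:
After WHERE (2 rows):
sales.dept | sales.name | sales.amt
ops | carol | 6
eng | eve | 6
After SELECT (2 rows):
sales.dept | sales.amt | sales.name
ops | 6 | carol
eng | 6 | eve
After ORDER BY (2 rows):
sales.dept | sales.amt | sales.name
ops | 6 | carol
eng | 6 | eve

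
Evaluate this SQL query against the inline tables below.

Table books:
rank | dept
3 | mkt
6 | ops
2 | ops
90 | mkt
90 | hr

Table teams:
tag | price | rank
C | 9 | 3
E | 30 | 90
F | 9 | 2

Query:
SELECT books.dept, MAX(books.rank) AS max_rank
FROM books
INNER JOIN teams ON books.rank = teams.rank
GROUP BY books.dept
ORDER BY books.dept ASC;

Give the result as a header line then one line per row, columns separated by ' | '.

After JOIN teams (4 rows):
books.rank | books.dept | teams.tag | teams.price | teams.rank
3 | mkt | C | 9 | 3
2 | ops | F | 9 | 2
90 | mkt | E | 30 | 90
90 | hr | E | 30 | 90
After GROUP BY (3 rows):
books.dept | max_rank
mkt | 90
ops | 2
hr | 90
After ORDER BY (3 rows):
books.dept | max_rank
hr | 90
mkt | 90
ops | 2

== RESULT ==
books.dept | max_rank
hr | 90
mkt | 90
ops | 2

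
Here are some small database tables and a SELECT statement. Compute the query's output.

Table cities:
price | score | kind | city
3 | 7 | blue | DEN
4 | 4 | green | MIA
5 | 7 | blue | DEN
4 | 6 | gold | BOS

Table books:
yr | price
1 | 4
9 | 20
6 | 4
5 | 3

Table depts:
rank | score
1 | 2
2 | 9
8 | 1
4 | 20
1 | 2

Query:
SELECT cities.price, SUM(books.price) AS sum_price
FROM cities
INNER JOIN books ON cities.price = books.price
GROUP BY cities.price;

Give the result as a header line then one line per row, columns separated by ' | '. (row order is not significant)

== RESULT ==
cities.price | sum_price
3 | 3
4 | 16

Derivation:
After JOIN books (5 rows):
cities.price | cities.score | cities.kind | cities.city | books.yr | books.price
3 | 7 | blue | DEN | 5 | 3
4 | 4 | green | MIA | 1 | 4
4 | 4 | green | MIA | 6 | 4
4 | 6 | gold | BOS | 1 | 4
4 | 6 | gold | BOS | 6 | 4
After GROUP BY (2 rows):
cities.price | sum_price
3 | 3
4 | 16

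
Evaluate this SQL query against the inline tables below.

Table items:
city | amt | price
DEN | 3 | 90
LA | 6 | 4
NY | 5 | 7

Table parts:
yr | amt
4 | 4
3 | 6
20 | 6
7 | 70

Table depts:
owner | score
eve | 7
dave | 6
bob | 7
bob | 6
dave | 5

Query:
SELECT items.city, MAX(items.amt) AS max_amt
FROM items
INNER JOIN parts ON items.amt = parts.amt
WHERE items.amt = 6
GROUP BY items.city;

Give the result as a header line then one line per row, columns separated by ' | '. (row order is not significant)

After JOIN parts (2 rows):
items.city | items.amt | items.price | parts.yr | parts.amt
LA | 6 | 4 | 3 | 6
LA | 6 | 4 | 20 | 6
After WHERE (2 rows):
items.city | items.amt | items.price | parts.yr | parts.amt
LA | 6 | 4 | 3 | 6
LA | 6 | 4 | 20 | 6
After GROUP BY (1 rows):
items.city | max_amt
LA | 6

== RESULT ==
items.city | max_amt
LA | 6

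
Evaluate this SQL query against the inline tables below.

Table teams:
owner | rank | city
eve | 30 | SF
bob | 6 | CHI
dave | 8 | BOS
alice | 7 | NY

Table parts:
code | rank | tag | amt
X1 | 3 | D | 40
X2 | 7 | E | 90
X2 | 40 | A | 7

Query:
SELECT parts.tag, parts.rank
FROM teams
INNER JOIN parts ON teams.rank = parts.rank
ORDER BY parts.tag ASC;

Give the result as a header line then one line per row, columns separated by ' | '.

After JOIN parts (1 rows):
teams.owner | teams.rank | teams.city | parts.code | parts.rank | parts.tag | parts.amt
alice | 7 | NY | X2 | 7 | E | 90
After SELECT (1 rows):
parts.tag | parts.rank
E | 7
After ORDER BY (1 rows):
parts.tag | parts.rank
E | 7

== RESULT ==
parts.tag | parts.rank
E | 7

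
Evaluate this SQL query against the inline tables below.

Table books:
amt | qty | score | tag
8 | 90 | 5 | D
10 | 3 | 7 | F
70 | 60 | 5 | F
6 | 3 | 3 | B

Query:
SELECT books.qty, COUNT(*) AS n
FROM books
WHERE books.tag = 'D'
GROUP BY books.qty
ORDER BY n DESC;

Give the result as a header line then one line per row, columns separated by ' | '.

== RESULT ==
books.qty | n
90 | 1

Derivation:
After WHERE (1 rows):
books.amt | books.qty | books.score | books.tag
8 | 90 | 5 | D
After GROUP BY (1 rows):
books.qty | n
90 | 1
After ORDER BY (1 rows):
books.qty | n
90 | 1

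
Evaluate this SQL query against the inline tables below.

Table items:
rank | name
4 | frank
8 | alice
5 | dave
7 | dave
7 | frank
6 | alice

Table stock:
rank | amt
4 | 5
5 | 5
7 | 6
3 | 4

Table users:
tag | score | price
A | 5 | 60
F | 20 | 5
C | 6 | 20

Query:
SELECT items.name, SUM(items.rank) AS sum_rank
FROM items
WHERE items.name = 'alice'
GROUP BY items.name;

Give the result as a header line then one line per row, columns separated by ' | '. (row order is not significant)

After WHERE (2 rows):
items.rank | items.name
8 | alice
6 | alice
After GROUP BY (1 rows):
items.name | sum_rank
alice | 14

== RESULT ==
items.name | sum_rank
alice | 14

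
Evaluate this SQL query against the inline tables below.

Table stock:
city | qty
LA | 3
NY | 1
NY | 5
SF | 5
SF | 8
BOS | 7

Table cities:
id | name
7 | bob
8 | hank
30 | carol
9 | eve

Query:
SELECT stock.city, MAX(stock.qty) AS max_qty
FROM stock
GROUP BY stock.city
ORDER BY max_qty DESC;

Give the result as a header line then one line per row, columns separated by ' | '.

== RESULT ==
stock.city | max_qty
SF | 8
BOS | 7
NY | 5
LA | 3

Derivation:
After GROUP BY (4 rows):
stock.city | max_qty
LA | 3
NY | 5
SF | 8
BOS | 7
After ORDER BY (4 rows):
stock.city | max_qty
SF | 8
BOS | 7
NY | 5
LA | 3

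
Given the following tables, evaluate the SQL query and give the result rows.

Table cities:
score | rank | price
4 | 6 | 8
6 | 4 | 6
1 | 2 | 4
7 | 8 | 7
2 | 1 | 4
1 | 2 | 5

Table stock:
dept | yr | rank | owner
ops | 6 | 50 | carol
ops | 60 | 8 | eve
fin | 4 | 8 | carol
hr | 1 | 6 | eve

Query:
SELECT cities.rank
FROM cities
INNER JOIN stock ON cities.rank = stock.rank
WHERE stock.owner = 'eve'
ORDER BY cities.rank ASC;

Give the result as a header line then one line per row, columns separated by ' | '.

After JOIN stock (3 rows):
cities.score | cities.rank | cities.price | stock.dept | stock.yr | stock.rank | stock.owner
4 | 6 | 8 | hr | 1 | 6 | eve
7 | 8 | 7 | ops | 60 | 8 | eve
7 | 8 | 7 | fin | 4 | 8 | carol
After WHERE (2 rows):
cities.score | cities.rank | cities.price | stock.dept | stock.yr | stock.rank | stock.owner
4 | 6 | 8 | hr | 1 | 6 | eve
7 | 8 | 7 | ops | 60 | 8 | eve
After SELECT (2 rows):
cities.rank
6
8
After ORDER BY (2 rows):
cities.rank
6
8

== RESULT ==
cities.rank
6
8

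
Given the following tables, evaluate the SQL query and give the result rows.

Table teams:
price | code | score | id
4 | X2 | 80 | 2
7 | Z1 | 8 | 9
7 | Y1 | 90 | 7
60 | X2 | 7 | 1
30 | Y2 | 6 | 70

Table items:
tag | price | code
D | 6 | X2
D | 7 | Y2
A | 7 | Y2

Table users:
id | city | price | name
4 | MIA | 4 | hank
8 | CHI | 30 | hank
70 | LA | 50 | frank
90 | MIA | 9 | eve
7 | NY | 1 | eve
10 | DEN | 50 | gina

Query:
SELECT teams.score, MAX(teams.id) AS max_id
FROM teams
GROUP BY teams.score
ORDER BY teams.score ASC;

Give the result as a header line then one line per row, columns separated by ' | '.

== RESULT ==
teams.score | max_id
6 | 70
7 | 1
8 | 9
80 | 2
90 | 7

Derivation:
After GROUP BY (5 rows):
teams.score | max_id
80 | 2
8 | 9
90 | 7
7 | 1
6 | 70
After ORDER BY (5 rows):
teams.score | max_id
6 | 70
7 | 1
8 | 9
80 | 2
90 | 7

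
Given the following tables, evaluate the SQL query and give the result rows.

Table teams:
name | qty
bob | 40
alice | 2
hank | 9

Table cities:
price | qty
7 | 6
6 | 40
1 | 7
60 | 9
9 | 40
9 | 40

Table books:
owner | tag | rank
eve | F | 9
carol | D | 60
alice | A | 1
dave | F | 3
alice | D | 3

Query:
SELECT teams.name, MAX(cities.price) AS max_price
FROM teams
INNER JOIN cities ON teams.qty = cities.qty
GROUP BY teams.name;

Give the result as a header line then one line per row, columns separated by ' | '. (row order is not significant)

== RESULT ==
teams.name | max_price
bob | 9
hank | 60

Derivation:
After JOIN cities (4 rows):
teams.name | teams.qty | cities.price | cities.qty
bob | 40 | 6 | 40
bob | 40 | 9 | 40
bob | 40 | 9 | 40
hank | 9 | 60 | 9
After GROUP BY (2 rows):
teams.name | max_price
bob | 9
hank | 60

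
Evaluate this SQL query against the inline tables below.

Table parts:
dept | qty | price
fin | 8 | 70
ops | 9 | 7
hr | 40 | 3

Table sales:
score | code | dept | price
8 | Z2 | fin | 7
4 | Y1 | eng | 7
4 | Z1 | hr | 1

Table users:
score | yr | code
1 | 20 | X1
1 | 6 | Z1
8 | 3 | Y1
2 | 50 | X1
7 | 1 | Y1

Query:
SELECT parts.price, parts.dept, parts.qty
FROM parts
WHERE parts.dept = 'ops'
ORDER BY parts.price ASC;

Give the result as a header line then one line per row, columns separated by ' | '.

== RESULT ==
parts.price | parts.dept | parts.qty
7 | ops | 9

Derivation:
After WHERE (1 rows):
parts.dept | parts.qty | parts.price
ops | 9 | 7
After SELECT (1 rows):
parts.price | parts.dept | parts.qty
7 | ops | 9
After ORDER BY (1 rows):
parts.price | parts.dept | parts.qty
7 | ops | 9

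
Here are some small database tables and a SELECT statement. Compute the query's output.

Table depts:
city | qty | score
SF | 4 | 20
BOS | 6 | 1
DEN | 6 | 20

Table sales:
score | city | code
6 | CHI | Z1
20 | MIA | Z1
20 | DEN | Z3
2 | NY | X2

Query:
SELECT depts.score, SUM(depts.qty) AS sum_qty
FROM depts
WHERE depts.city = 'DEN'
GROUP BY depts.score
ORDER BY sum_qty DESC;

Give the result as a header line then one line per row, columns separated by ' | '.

== RESULT ==
depts.score | sum_qty
20 | 6

Derivation:
After WHERE (1 rows):
depts.city | depts.qty | depts.score
DEN | 6 | 20
After GROUP BY (1 rows):
depts.score | sum_qty
20 | 6
After ORDER BY (1 rows):
depts.score | sum_qty
20 | 6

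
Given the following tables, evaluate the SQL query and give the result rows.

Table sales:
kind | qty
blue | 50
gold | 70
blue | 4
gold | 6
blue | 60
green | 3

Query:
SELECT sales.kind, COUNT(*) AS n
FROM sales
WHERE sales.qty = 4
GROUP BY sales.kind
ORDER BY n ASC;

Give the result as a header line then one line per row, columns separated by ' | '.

== RESULT ==
sales.kind | n
blue | 1

Derivation:
After WHERE (1 rows):
sales.kind | sales.qty
blue | 4
After GROUP BY (1 rows):
sales.kind | n
blue | 1
After ORDER BY (1 rows):
sales.kind | n
blue | 1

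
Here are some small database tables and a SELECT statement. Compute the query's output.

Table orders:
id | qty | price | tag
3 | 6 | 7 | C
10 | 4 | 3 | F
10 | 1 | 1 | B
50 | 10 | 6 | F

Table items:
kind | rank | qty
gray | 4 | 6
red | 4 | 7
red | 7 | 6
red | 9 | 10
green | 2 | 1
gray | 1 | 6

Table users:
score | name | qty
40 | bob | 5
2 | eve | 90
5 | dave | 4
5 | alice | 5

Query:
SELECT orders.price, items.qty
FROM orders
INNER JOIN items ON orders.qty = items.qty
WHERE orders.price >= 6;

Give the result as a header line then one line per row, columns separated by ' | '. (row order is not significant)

== RESULT ==
orders.price | items.qty
7 | 6
7 | 6
7 | 6
6 | 10

Derivation:
After JOIN items (5 rows):
orders.id | orders.qty | orders.price | orders.tag | items.kind | items.rank | items.qty
3 | 6 | 7 | C | gray | 4 | 6
3 | 6 | 7 | C | red | 7 | 6
3 | 6 | 7 | C | gray | 1 | 6
10 | 1 | 1 | B | green | 2 | 1
50 | 10 | 6 | F | red | 9 | 10
After WHERE (4 rows):
orders.id | orders.qty | orders.price | orders.tag | items.kind | items.rank | items.qty
3 | 6 | 7 | C | gray | 4 | 6
3 | 6 | 7 | C | red | 7 | 6
3 | 6 | 7 | C | gray | 1 | 6
50 | 10 | 6 | F | red | 9 | 10
After SELECT (4 rows):
orders.price | items.qty
7 | 6
7 | 6
7 | 6
6 | 10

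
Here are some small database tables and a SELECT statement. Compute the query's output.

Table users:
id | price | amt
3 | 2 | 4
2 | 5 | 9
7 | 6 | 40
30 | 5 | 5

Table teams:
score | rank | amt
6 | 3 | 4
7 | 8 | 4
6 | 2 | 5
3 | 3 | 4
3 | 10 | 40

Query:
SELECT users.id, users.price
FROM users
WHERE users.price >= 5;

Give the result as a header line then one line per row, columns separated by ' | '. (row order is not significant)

== RESULT ==
users.id | users.price
2 | 5
7 | 6
30 | 5

Derivation:
After WHERE (3 rows):
users.id | users.price | users.amt
2 | 5 | 9
7 | 6 | 40
30 | 5 | 5
After SELECT (3 rows):
users.id | users.price
2 | 5
7 | 6
30 | 5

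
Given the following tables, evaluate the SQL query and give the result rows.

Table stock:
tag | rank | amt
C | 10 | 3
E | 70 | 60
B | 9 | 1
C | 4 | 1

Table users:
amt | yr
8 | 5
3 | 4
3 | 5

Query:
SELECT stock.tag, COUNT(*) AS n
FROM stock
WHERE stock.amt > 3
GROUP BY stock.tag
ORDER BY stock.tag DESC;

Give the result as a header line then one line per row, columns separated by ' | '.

After WHERE (1 rows):
stock.tag | stock.rank | stock.amt
E | 70 | 60
After GROUP BY (1 rows):
stock.tag | n
E | 1
After ORDER BY (1 rows):
stock.tag | n
E | 1

== RESULT ==
stock.tag | n
E | 1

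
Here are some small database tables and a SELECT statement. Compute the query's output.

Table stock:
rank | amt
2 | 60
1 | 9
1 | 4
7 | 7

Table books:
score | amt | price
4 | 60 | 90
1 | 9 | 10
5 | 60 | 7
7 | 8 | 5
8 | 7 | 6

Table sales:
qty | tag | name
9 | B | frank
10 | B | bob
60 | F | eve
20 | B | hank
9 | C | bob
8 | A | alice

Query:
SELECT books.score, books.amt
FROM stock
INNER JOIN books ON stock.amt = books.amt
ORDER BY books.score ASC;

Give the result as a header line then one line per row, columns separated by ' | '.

== RESULT ==
books.score | books.amt
1 | 9
4 | 60
5 | 60
8 | 7

Derivation:
After JOIN books (4 rows):
stock.rank | stock.amt | books.score | books.amt | books.price
2 | 60 | 4 | 60 | 90
2 | 60 | 5 | 60 | 7
1 | 9 | 1 | 9 | 10
7 | 7 | 8 | 7 | 6
After SELECT (4 rows):
books.score | books.amt
4 | 60
5 | 60
1 | 9
8 | 7
After ORDER BY (4 rows):
books.score | books.amt
1 | 9
4 | 60
5 | 60
8 | 7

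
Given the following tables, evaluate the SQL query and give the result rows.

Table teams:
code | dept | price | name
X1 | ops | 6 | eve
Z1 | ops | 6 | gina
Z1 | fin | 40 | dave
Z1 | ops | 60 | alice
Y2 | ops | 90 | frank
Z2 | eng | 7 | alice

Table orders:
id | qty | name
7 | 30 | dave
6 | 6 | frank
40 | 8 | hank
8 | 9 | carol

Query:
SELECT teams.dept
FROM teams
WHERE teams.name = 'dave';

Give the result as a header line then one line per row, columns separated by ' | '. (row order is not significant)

After WHERE (1 rows):
teams.code | teams.dept | teams.price | teams.name
Z1 | fin | 40 | dave
After SELECT (1 rows):
teams.dept
fin

== RESULT ==
teams.dept
fin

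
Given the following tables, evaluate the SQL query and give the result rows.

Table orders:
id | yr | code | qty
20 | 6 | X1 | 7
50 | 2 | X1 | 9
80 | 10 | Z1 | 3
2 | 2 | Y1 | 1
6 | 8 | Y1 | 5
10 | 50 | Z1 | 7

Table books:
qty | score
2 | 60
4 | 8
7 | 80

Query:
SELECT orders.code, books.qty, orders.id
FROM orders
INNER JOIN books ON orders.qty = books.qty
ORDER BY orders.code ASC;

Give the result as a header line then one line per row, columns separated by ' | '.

After JOIN books (2 rows):
orders.id | orders.yr | orders.code | orders.qty | books.qty | books.score
20 | 6 | X1 | 7 | 7 | 80
10 | 50 | Z1 | 7 | 7 | 80
After SELECT (2 rows):
orders.code | books.qty | orders.id
X1 | 7 | 20
Z1 | 7 | 10
After ORDER BY (2 rows):
orders.code | books.qty | orders.id
X1 | 7 | 20
Z1 | 7 | 10

== RESULT ==
orders.code | books.qty | orders.id
X1 | 7 | 20
Z1 | 7 | 10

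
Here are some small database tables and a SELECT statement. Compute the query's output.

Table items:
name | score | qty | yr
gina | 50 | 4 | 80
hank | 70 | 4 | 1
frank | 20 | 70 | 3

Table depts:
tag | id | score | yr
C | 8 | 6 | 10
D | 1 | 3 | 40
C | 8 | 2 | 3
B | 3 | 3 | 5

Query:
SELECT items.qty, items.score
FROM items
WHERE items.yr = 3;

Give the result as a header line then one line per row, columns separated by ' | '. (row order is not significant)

After WHERE (1 rows):
items.name | items.score | items.qty | items.yr
frank | 20 | 70 | 3
After SELECT (1 rows):
items.qty | items.score
70 | 20

== RESULT ==
items.qty | items.score
70 | 20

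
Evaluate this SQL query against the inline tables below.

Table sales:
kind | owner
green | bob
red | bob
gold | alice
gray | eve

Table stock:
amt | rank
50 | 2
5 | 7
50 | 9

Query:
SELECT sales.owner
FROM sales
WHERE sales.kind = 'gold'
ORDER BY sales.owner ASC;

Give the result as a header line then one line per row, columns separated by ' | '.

After WHERE (1 rows):
sales.kind | sales.owner
gold | alice
After SELECT (1 rows):
sales.owner
alice
After ORDER BY (1 rows):
sales.owner
alice

== RESULT ==
sales.owner
alice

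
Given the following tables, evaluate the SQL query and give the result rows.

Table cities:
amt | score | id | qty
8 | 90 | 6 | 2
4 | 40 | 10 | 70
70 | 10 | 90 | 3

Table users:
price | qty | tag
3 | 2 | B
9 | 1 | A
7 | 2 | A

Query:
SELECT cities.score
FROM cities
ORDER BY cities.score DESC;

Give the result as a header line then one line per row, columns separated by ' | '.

== RESULT ==
cities.score
90
40
10

Derivation:
After SELECT (3 rows):
cities.score
90
40
10
After ORDER BY (3 rows):
cities.score
90
40
10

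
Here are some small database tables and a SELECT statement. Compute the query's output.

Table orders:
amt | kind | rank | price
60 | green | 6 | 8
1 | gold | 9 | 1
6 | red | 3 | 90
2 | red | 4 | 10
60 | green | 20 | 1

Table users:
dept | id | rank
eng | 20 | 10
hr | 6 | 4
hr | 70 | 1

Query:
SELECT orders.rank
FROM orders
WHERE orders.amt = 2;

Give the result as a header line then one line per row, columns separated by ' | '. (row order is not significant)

== RESULT ==
orders.rank
4

Derivation:
After WHERE (1 rows):
orders.amt | orders.kind | orders.rank | orders.price
2 | red | 4 | 10
After SELECT (1 rows):
orders.rank
4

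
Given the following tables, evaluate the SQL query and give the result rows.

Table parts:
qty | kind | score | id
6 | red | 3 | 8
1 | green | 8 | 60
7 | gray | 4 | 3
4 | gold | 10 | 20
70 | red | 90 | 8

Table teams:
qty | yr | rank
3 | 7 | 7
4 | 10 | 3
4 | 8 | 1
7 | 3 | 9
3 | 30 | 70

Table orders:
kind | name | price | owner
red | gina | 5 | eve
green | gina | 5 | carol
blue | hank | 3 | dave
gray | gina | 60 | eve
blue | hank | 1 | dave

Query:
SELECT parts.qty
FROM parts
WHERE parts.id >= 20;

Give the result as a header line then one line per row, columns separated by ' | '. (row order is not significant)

== RESULT ==
parts.qty
1
4

Derivation:
After WHERE (2 rows):
parts.qty | parts.kind | parts.score | parts.id
1 | green | 8 | 60
4 | gold | 10 | 20
After SELECT (2 rows):
parts.qty
1
4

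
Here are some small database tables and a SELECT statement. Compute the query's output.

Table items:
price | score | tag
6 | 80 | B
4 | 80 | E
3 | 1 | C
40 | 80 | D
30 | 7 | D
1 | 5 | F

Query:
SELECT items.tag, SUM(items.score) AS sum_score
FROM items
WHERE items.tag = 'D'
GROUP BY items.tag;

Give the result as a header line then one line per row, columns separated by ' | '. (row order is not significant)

After WHERE (2 rows):
items.price | items.score | items.tag
40 | 80 | D
30 | 7 | D
After GROUP BY (1 rows):
items.tag | sum_score
D | 87

== RESULT ==
items.tag | sum_score
D | 87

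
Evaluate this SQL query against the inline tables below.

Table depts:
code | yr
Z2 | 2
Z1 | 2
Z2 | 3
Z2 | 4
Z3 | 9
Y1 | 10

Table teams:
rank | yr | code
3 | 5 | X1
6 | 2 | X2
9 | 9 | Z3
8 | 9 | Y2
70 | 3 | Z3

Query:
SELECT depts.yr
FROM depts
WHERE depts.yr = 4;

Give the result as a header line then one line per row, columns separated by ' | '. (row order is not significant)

== RESULT ==
depts.yr
4

Derivation:
After WHERE (1 rows):
depts.code | depts.yr
Z2 | 4
After SELECT (1 rows):
depts.yr
4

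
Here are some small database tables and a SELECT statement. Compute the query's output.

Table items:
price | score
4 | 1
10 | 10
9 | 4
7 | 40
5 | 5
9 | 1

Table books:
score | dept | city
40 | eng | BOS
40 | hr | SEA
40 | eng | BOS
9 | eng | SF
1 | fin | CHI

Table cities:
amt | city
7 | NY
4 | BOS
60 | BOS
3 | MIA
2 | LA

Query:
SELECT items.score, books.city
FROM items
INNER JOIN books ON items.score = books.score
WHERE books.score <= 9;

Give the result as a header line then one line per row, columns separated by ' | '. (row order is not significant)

== RESULT ==
items.score | books.city
1 | CHI
1 | CHI

Derivation:
After JOIN books (5 rows):
items.price | items.score | books.score | books.dept | books.city
4 | 1 | 1 | fin | CHI
7 | 40 | 40 | eng | BOS
7 | 40 | 40 | hr | SEA
7 | 40 | 40 | eng | BOS
9 | 1 | 1 | fin | CHI
After WHERE (2 rows):
items.price | items.score | books.score | books.dept | books.city
4 | 1 | 1 | fin | CHI
9 | 1 | 1 | fin | CHI
After SELECT (2 rows):
items.score | books.city
1 | CHI
1 | CHI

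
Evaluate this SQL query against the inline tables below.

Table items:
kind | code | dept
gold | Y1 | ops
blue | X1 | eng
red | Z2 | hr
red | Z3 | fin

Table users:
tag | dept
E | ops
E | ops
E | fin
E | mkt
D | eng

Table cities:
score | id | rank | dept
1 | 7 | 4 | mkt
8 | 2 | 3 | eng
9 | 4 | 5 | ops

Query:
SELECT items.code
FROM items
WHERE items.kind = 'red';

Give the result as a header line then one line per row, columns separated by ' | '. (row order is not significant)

== RESULT ==
items.code
Z2
Z3

Derivation:
After WHERE (2 rows):
items.kind | items.code | items.dept
red | Z2 | hr
red | Z3 | fin
After SELECT (2 rows):
items.code
Z2
Z3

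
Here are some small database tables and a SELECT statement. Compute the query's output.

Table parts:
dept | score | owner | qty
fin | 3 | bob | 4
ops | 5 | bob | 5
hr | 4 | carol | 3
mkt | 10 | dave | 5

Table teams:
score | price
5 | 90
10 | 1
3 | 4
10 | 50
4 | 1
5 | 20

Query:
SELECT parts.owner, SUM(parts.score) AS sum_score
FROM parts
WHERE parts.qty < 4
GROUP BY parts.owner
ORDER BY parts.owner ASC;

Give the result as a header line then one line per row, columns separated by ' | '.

== RESULT ==
parts.owner | sum_score
carol | 4

Derivation:
After WHERE (1 rows):
parts.dept | parts.score | parts.owner | parts.qty
hr | 4 | carol | 3
After GROUP BY (1 rows):
parts.owner | sum_score
carol | 4
After ORDER BY (1 rows):
parts.owner | sum_score
carol | 4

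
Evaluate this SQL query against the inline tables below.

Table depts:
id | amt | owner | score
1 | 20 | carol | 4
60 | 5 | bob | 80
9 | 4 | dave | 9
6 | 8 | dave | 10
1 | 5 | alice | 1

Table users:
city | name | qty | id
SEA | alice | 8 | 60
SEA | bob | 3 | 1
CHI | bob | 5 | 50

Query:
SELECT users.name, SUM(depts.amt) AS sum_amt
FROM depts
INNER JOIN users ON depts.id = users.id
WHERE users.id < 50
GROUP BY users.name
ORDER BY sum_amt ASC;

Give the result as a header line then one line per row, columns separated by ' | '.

== RESULT ==
users.name | sum_amt
bob | 25

Derivation:
After JOIN users (3 rows):
depts.id | depts.amt | depts.owner | depts.score | users.city | users.name | users.qty | users.id
1 | 20 | carol | 4 | SEA | bob | 3 | 1
60 | 5 | bob | 80 | SEA | alice | 8 | 60
1 | 5 | alice | 1 | SEA | bob | 3 | 1
After WHERE (2 rows):
depts.id | depts.amt | depts.owner | depts.score | users.city | users.name | users.qty | users.id
1 | 20 | carol | 4 | SEA | bob | 3 | 1
1 | 5 | alice | 1 | SEA | bob | 3 | 1
After GROUP BY (1 rows):
users.name | sum_amt
bob | 25
After ORDER BY (1 rows):
users.name | sum_amt
bob | 25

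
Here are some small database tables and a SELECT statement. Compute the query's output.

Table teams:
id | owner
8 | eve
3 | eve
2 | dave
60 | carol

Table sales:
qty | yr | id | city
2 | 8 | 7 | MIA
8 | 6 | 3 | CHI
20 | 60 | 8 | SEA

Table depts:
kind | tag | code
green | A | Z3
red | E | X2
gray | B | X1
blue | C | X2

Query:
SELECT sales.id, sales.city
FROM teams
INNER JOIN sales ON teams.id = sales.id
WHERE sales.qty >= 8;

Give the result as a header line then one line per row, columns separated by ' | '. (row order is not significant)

== RESULT ==
sales.id | sales.city
8 | SEA
3 | CHI

Derivation:
After JOIN sales (2 rows):
teams.id | teams.owner | sales.qty | sales.yr | sales.id | sales.city
8 | eve | 20 | 60 | 8 | SEA
3 | eve | 8 | 6 | 3 | CHI
After WHERE (2 rows):
teams.id | teams.owner | sales.qty | sales.yr | sales.id | sales.city
8 | eve | 20 | 60 | 8 | SEA
3 | eve | 8 | 6 | 3 | CHI
After SELECT (2 rows):
sales.id | sales.city
8 | SEA
3 | CHI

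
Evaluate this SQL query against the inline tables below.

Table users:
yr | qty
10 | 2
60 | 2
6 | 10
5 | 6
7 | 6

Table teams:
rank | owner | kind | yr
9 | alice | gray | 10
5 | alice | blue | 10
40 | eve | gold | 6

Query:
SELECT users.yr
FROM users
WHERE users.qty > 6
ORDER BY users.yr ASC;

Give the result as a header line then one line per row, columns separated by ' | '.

== RESULT ==
users.yr
6

Derivation:
After WHERE (1 rows):
users.yr | users.qty
6 | 10
After SELECT (1 rows):
users.yr
6
After ORDER BY (1 rows):
users.yr
6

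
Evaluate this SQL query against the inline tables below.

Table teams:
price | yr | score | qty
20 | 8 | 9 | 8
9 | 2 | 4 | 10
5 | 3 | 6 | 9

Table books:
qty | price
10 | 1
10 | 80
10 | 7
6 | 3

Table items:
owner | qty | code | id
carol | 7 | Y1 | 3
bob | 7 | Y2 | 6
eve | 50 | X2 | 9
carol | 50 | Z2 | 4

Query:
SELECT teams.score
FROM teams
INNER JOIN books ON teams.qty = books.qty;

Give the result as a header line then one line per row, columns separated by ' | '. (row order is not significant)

== RESULT ==
teams.score
4
4
4

Derivation:
After JOIN books (3 rows):
teams.price | teams.yr | teams.score | teams.qty | books.qty | books.price
9 | 2 | 4 | 10 | 10 | 1
9 | 2 | 4 | 10 | 10 | 80
9 | 2 | 4 | 10 | 10 | 7
After SELECT (3 rows):
teams.score
4
4
4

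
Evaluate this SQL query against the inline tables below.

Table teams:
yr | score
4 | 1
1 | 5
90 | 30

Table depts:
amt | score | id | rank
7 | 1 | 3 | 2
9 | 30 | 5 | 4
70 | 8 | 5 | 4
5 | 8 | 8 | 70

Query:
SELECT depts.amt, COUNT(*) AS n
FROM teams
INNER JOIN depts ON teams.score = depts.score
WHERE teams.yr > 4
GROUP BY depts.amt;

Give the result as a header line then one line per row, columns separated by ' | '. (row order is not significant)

After JOIN depts (2 rows):
teams.yr | teams.score | depts.amt | depts.score | depts.id | depts.rank
4 | 1 | 7 | 1 | 3 | 2
90 | 30 | 9 | 30 | 5 | 4
After WHERE (1 rows):
teams.yr | teams.score | depts.amt | depts.score | depts.id | depts.rank
90 | 30 | 9 | 30 | 5 | 4
After GROUP BY (1 rows):
depts.amt | n
9 | 1

== RESULT ==
depts.amt | n
9 | 1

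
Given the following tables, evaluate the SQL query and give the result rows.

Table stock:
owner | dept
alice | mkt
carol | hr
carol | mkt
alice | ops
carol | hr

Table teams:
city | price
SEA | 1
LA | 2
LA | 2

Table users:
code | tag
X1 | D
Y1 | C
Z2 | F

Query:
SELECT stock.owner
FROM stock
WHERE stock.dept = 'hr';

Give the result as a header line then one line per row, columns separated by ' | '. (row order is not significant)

== RESULT ==
stock.owner
carol
carol

Derivation:
After WHERE (2 rows):
stock.owner | stock.dept
carol | hr
carol | hr
After SELECT (2 rows):
stock.owner
carol
carol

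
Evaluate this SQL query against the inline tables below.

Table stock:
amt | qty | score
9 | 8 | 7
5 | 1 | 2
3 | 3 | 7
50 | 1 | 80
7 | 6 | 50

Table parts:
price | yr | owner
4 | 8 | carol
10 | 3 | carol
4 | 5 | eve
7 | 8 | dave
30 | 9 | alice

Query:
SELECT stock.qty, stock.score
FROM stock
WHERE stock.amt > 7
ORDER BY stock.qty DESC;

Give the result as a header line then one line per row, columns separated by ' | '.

After WHERE (2 rows):
stock.amt | stock.qty | stock.score
9 | 8 | 7
50 | 1 | 80
After SELECT (2 rows):
stock.qty | stock.score
8 | 7
1 | 80
After ORDER BY (2 rows):
stock.qty | stock.score
8 | 7
1 | 80

== RESULT ==
stock.qty | stock.score
8 | 7
1 | 80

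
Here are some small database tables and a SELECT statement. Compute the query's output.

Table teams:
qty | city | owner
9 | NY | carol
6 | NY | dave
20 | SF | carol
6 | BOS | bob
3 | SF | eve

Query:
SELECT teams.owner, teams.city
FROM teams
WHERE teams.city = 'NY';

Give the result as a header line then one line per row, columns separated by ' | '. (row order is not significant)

After WHERE (2 rows):
teams.qty | teams.city | teams.owner
9 | NY | carol
6 | NY | dave
After SELECT (2 rows):
teams.owner | teams.city
carol | NY
dave | NY

== RESULT ==
teams.owner | teams.city
carol | NY
dave | NY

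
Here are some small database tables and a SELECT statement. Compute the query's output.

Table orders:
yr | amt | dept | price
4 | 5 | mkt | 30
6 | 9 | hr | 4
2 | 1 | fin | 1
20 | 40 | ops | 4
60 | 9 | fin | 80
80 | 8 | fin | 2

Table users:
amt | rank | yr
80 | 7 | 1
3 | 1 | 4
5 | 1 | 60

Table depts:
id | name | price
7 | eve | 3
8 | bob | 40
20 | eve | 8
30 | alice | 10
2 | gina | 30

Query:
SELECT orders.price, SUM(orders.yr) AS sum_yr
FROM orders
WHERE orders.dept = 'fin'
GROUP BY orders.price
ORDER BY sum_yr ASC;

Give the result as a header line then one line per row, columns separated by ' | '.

== RESULT ==
orders.price | sum_yr
1 | 2
80 | 60
2 | 80

Derivation:
After WHERE (3 rows):
orders.yr | orders.amt | orders.dept | orders.price
2 | 1 | fin | 1
60 | 9 | fin | 80
80 | 8 | fin | 2
After GROUP BY (3 rows):
orders.price | sum_yr
1 | 2
80 | 60
2 | 80
After ORDER BY (3 rows):
orders.price | sum_yr
1 | 2
80 | 60
2 | 80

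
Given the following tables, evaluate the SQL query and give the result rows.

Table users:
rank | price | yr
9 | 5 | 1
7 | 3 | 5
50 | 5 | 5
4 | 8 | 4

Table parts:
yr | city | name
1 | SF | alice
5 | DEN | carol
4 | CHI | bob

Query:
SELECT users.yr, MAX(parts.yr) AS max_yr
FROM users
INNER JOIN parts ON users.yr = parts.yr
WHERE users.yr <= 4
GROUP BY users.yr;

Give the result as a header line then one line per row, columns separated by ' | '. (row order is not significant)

After JOIN parts (4 rows):
users.rank | users.price | users.yr | parts.yr | parts.city | parts.name
9 | 5 | 1 | 1 | SF | alice
7 | 3 | 5 | 5 | DEN | carol
50 | 5 | 5 | 5 | DEN | carol
4 | 8 | 4 | 4 | CHI | bob
After WHERE (2 rows):
users.rank | users.price | users.yr | parts.yr | parts.city | parts.name
9 | 5 | 1 | 1 | SF | alice
4 | 8 | 4 | 4 | CHI | bob
After GROUP BY (2 rows):
users.yr | max_yr
1 | 1
4 | 4

== RESULT ==
users.yr | max_yr
1 | 1
4 | 4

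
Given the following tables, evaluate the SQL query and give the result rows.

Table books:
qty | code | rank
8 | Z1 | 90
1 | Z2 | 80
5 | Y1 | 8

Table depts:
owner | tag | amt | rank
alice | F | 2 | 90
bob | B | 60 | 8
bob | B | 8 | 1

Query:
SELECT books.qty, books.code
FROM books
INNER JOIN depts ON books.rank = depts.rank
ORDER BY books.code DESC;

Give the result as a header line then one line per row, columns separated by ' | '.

After JOIN depts (2 rows):
books.qty | books.code | books.rank | depts.owner | depts.tag | depts.amt | depts.rank
8 | Z1 | 90 | alice | F | 2 | 90
5 | Y1 | 8 | bob | B | 60 | 8
After SELECT (2 rows):
books.qty | books.code
8 | Z1
5 | Y1
After ORDER BY (2 rows):
books.qty | books.code
8 | Z1
5 | Y1

== RESULT ==
books.qty | books.code
8 | Z1
5 | Y1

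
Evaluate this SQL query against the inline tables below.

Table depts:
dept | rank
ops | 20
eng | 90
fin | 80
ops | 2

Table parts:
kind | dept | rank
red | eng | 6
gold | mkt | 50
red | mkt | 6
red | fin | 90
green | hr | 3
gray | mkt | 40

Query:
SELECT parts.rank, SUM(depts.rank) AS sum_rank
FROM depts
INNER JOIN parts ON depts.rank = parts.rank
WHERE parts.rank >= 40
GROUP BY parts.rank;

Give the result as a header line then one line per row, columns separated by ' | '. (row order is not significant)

After JOIN parts (1 rows):
depts.dept | depts.rank | parts.kind | parts.dept | parts.rank
eng | 90 | red | fin | 90
After WHERE (1 rows):
depts.dept | depts.rank | parts.kind | parts.dept | parts.rank
eng | 90 | red | fin | 90
After GROUP BY (1 rows):
parts.rank | sum_rank
90 | 90

== RESULT ==
parts.rank | sum_rank
90 | 90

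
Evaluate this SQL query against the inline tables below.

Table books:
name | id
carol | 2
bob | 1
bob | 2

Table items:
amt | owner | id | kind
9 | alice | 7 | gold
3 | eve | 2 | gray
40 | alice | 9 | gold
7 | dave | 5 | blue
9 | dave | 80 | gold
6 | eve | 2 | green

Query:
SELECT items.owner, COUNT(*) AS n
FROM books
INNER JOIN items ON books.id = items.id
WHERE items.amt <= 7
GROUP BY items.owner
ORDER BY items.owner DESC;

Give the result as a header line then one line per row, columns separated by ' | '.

== RESULT ==
items.owner | n
eve | 4

Derivation:
After JOIN items (4 rows):
books.name | books.id | items.amt | items.owner | items.id | items.kind
carol | 2 | 3 | eve | 2 | gray
carol | 2 | 6 | eve | 2 | green
bob | 2 | 3 | eve | 2 | gray
bob | 2 | 6 | eve | 2 | green
After WHERE (4 rows):
books.name | books.id | items.amt | items.owner | items.id | items.kind
carol | 2 | 3 | eve | 2 | gray
carol | 2 | 6 | eve | 2 | green
bob | 2 | 3 | eve | 2 | gray
bob | 2 | 6 | eve | 2 | green
After GROUP BY (1 rows):
items.owner | n
eve | 4
After ORDER BY (1 rows):
items.owner | n
eve | 4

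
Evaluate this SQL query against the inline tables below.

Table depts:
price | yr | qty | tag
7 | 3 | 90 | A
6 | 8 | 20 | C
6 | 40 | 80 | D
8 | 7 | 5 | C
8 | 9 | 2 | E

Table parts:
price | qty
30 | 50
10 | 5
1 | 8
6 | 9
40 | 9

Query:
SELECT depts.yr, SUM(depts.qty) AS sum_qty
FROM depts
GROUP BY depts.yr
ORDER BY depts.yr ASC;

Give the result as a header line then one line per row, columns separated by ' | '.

== RESULT ==
depts.yr | sum_qty
3 | 90
7 | 5
8 | 20
9 | 2
40 | 80

Derivation:
After GROUP BY (5 rows):
depts.yr | sum_qty
3 | 90
8 | 20
40 | 80
7 | 5
9 | 2
After ORDER BY (5 rows):
depts.yr | sum_qty
3 | 90
7 | 5
8 | 20
9 | 2
40 | 80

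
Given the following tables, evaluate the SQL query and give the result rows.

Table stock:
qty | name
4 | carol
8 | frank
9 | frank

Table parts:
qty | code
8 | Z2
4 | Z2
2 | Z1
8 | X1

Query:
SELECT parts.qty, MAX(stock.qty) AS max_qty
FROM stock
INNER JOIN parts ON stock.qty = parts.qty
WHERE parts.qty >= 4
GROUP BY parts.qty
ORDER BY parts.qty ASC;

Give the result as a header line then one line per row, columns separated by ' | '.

== RESULT ==
parts.qty | max_qty
4 | 4
8 | 8

Derivation:
After JOIN parts (3 rows):
stock.qty | stock.name | parts.qty | parts.code
4 | carol | 4 | Z2
8 | frank | 8 | Z2
8 | frank | 8 | X1
After WHERE (3 rows):
stock.qty | stock.name | parts.qty | parts.code
4 | carol | 4 | Z2
8 | frank | 8 | Z2
8 | frank | 8 | X1
After GROUP BY (2 rows):
parts.qty | max_qty
4 | 4
8 | 8
After ORDER BY (2 rows):
parts.qty | max_qty
4 | 4
8 | 8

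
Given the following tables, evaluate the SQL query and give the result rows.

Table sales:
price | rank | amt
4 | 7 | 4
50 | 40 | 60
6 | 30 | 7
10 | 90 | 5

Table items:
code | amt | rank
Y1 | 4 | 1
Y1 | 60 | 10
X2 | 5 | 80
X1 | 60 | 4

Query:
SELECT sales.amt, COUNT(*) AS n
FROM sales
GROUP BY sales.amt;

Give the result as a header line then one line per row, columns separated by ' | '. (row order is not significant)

== RESULT ==
sales.amt | n
4 | 1
60 | 1
7 | 1
5 | 1

Derivation:
After GROUP BY (4 rows):
sales.amt | n
4 | 1
60 | 1
7 | 1
5 | 1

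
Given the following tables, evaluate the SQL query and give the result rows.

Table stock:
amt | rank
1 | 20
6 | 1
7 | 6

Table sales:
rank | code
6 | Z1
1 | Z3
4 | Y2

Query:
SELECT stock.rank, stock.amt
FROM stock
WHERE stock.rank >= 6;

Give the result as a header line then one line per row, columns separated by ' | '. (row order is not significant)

After WHERE (2 rows):
stock.amt | stock.rank
1 | 20
7 | 6
After SELECT (2 rows):
stock.rank | stock.amt
20 | 1
6 | 7

== RESULT ==
stock.rank | stock.amt
20 | 1
6 | 7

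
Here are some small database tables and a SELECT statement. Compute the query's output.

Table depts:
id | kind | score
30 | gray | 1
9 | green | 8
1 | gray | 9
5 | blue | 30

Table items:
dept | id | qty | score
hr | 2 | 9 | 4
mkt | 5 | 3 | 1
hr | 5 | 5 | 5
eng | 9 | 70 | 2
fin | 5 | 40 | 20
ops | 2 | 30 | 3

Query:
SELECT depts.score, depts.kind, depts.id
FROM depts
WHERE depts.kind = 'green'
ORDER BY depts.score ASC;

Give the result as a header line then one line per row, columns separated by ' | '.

== RESULT ==
depts.score | depts.kind | depts.id
8 | green | 9

Derivation:
After WHERE (1 rows):
depts.id | depts.kind | depts.score
9 | green | 8
After SELECT (1 rows):
depts.score | depts.kind | depts.id
8 | green | 9
After ORDER BY (1 rows):
depts.score | depts.kind | depts.id
8 | green | 9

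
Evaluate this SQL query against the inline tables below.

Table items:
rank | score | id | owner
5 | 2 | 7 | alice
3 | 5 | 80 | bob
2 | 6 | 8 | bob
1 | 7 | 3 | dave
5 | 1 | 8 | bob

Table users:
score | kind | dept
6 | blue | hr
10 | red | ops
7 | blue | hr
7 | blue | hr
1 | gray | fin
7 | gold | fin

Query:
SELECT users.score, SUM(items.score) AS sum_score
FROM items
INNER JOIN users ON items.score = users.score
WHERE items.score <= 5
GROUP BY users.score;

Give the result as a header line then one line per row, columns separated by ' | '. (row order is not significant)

After JOIN users (5 rows):
items.rank | items.score | items.id | items.owner | users.score | users.kind | users.dept
2 | 6 | 8 | bob | 6 | blue | hr
1 | 7 | 3 | dave | 7 | blue | hr
1 | 7 | 3 | dave | 7 | blue | hr
1 | 7 | 3 | dave | 7 | gold | fin
5 | 1 | 8 | bob | 1 | gray | fin
After WHERE (1 rows):
items.rank | items.score | items.id | items.owner | users.score | users.kind | users.dept
5 | 1 | 8 | bob | 1 | gray | fin
After GROUP BY (1 rows):
users.score | sum_score
1 | 1

== RESULT ==
users.score | sum_score
1 | 1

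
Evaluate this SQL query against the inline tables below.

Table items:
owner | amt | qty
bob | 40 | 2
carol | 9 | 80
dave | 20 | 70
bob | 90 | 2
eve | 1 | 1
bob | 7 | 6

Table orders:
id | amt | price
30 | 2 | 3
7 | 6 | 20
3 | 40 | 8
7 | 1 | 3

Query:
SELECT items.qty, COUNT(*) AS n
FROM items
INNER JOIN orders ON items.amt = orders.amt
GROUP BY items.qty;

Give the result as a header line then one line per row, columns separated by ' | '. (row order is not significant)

After JOIN orders (2 rows):
items.owner | items.amt | items.qty | orders.id | orders.amt | orders.price
bob | 40 | 2 | 3 | 40 | 8
eve | 1 | 1 | 7 | 1 | 3
After GROUP BY (2 rows):
items.qty | n
2 | 1
1 | 1

== RESULT ==
items.qty | n
2 | 1
1 | 1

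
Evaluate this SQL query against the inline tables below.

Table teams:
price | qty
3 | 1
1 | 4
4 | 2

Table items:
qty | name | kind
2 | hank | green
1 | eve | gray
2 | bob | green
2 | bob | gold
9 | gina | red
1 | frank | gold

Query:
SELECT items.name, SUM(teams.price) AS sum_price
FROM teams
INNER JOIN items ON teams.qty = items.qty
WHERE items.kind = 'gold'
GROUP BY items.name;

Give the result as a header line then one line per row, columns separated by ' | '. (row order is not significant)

After JOIN items (5 rows):
teams.price | teams.qty | items.qty | items.name | items.kind
3 | 1 | 1 | eve | gray
3 | 1 | 1 | frank | gold
4 | 2 | 2 | hank | green
4 | 2 | 2 | bob | green
4 | 2 | 2 | bob | gold
After WHERE (2 rows):
teams.price | teams.qty | items.qty | items.name | items.kind
3 | 1 | 1 | frank | gold
4 | 2 | 2 | bob | gold
After GROUP BY (2 rows):
items.name | sum_price
frank | 3
bob | 4

== RESULT ==
items.name | sum_price
frank | 3
bob | 4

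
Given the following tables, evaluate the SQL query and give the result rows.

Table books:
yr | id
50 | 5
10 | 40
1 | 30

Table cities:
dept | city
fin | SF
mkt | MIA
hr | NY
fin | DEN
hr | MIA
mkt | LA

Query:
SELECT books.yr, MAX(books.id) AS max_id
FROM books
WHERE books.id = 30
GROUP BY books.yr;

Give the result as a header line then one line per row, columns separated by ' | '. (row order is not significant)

== RESULT ==
books.yr | max_id
1 | 30

Derivation:
After WHERE (1 rows):
books.yr | books.id
1 | 30
After GROUP BY (1 rows):
books.yr | max_id
1 | 30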